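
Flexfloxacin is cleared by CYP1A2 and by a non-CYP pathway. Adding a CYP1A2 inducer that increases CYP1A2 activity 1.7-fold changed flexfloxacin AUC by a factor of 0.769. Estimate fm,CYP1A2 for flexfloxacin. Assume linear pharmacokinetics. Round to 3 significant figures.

CL'/CL = 1 / 0.769 = 1.3
1.7·fm + (1 − fm) = 1.3
fm = (1.3 − 1) / (1.7 − 1) = 0.429

0.429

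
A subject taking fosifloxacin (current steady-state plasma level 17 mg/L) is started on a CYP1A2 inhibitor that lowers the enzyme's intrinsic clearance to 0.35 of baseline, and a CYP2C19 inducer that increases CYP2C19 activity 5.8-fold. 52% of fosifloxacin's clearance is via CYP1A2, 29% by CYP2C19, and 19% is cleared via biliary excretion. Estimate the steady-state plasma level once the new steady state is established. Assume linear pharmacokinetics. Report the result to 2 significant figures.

8.3 mg/L

CYP1A2: 0.52 × 0.35 = 0.182
CYP2C19: 0.29 × 5.8 = 1.682
Other: 0.19 (unchanged)
New clearance relative to baseline: 0.182 + 1.682 + 0.19 = 2.054.
Steady-state plasma level ∝ 1/CL: new value = 17 / 2.054 = 8.3 mg/L.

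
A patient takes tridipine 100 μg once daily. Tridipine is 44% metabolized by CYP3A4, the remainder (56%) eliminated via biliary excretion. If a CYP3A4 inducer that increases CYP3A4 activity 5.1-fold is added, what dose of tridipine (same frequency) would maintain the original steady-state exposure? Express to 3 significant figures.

280 μg

CYP3A4: 0.44 × 5.1 = 2.244
Other: 0.56 (unchanged)
New clearance relative to baseline: 2.244 + 0.56 = 2.804.
To maintain the same steady-state level, dose must scale with clearance: new dose = 100 × 2.804 = 280 μg.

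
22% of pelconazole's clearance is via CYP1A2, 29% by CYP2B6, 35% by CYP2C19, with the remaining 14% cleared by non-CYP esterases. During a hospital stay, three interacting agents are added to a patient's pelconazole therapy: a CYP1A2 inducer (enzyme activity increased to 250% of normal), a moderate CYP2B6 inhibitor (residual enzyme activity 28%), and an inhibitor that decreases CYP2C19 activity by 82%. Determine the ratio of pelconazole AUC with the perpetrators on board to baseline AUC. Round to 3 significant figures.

The CYP1A2 pathway (22% of clearance) increases to 2.5× activity: 0.22 × 2.5 = 0.55.
The CYP2B6 pathway (29% of clearance) drops to 0.28× activity: 0.29 × 0.28 = 0.0812.
The CYP2C19 pathway (35% of clearance) falls to 0.18× activity: 0.35 × 0.18 = 0.063.
The remaining 14% of clearance is unaffected.
Relative clearance = 0.55 + 0.0812 + 0.063 + 0.14 = 0.8342.
Because AUC varies inversely with clearance, the combined effect is 1 / 0.8342 = 1.20.

1.20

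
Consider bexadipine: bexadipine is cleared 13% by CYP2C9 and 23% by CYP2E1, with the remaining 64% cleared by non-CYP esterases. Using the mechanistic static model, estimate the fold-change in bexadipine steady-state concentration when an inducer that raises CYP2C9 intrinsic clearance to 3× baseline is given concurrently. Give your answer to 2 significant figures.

0.79

The CYP2C9 pathway (13% of clearance) increases to 3× activity: 0.13 × 3 = 0.39.
CYP2E1 (23%) and the residual 64% are unaffected.
Relative clearance = 0.39 + 0.23 + 0.64 = 1.26.
Since steady-state concentration ∝ 1/CL, the ratio is 1 / 1.26 = 0.79.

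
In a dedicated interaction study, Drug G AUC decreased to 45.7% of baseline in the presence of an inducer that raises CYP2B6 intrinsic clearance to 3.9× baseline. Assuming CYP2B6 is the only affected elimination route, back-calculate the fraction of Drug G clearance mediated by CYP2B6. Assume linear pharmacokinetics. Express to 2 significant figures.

Let fm be the CYP2B6 fraction. New clearance relative to baseline = fm × 3.9 + (1 − fm).
AUC ratio = 1 / (new CL fraction), so new CL fraction = 1 / 0.457 = 2.188.
fm × 3.9 + 1 − fm = 2.188  ⇒  fm × (3.9 − 1) = 1.188  ⇒  fm = 0.41.

0.41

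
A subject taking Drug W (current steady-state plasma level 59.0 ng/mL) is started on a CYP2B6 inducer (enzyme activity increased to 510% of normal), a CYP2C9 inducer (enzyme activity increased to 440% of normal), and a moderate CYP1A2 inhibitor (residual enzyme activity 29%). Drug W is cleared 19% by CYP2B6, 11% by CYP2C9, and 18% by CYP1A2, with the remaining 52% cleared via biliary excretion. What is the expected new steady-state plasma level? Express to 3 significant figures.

The CYP2B6 pathway (19% of clearance) increases to 5.1× activity: 0.19 × 5.1 = 0.969.
The CYP2C9 pathway (11% of clearance) increases to 4.4× activity: 0.11 × 4.4 = 0.484.
The CYP1A2 pathway (18% of clearance) falls to 0.29× activity: 0.18 × 0.29 = 0.0522.
The remaining 52% of clearance is unaffected.
CL_new/CL_old = 0.969 + 0.484 + 0.0522 + 0.52 = 2.0252.
Steady-state plasma level ∝ 1/CL: new value = 59.0 / 2.0252 = 29.1 ng/mL.

29.1 ng/mL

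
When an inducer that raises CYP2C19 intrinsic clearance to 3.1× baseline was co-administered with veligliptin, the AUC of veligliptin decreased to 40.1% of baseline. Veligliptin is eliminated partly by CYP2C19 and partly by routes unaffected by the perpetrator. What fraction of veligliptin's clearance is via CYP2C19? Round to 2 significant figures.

Let fm be the CYP2C19 fraction. New clearance relative to baseline = fm × 3.1 + (1 − fm).
AUC ratio = 1 / (new CL fraction), so new CL fraction = 1 / 0.401 = 2.494.
fm × 3.1 + 1 − fm = 2.494  ⇒  fm × (3.1 − 1) = 1.494  ⇒  fm = 0.71.

0.71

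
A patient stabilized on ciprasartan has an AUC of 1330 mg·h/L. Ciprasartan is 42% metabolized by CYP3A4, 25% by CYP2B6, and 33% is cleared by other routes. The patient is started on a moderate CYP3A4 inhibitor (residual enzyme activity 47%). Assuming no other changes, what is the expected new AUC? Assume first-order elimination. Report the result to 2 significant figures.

CYP3A4: 0.42 × 0.47 = 0.1974
CYP2B6: 0.25 (unchanged)
Other: 0.33 (unchanged)
CL_new/CL_old = 0.1974 + 0.25 + 0.33 = 0.7774.
New AUC = baseline ÷ relative clearance = 1330 / 0.7774 = 1.7 × 10³ mg·h/L.

1.7 × 10³ mg·h/L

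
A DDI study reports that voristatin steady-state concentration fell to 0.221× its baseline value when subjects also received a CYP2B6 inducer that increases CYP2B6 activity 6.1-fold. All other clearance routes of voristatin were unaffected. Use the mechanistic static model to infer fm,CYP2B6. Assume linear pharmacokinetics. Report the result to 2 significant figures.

Write x for the fraction cleared via CYP2B6. The observed steady-state concentration change means clearance rose to 1/0.221 = 4.525 of baseline.
Only the CYP2B6 route changed, so 4.525 = x·6.1 + (1 − x), giving x = 0.69.

0.69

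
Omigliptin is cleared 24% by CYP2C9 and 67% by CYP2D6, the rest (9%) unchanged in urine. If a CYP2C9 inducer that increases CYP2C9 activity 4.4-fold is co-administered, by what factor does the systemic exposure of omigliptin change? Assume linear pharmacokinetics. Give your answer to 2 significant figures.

0.55

CYP2C9: 0.24 × 4.4 = 1.056
CYP2D6: 0.67 (unchanged)
Other: 0.09 (unchanged)
Relative clearance = 1.056 + 0.67 + 0.09 = 1.816.
Systemic exposure ratio = CL_old/CL_new = 1 / 1.816 = 0.55.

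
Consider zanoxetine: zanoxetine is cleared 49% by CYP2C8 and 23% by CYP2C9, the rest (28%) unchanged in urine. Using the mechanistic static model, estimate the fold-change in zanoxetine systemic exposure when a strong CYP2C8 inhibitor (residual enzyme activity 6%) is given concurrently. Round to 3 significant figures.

The CYP2C8 pathway (49% of clearance) drops to 0.06× activity: 0.49 × 0.06 = 0.0294.
CYP2C9 (23%) and the residual 28% are unaffected.
CL_new/CL_old = 0.0294 + 0.23 + 0.28 = 0.5394.
Since systemic exposure ∝ 1/CL, the ratio is 1 / 0.5394 = 1.85.

1.85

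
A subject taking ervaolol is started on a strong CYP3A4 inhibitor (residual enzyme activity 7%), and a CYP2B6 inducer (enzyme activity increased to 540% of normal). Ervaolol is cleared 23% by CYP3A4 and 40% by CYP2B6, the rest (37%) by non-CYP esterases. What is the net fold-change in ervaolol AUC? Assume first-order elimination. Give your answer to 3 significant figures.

0.393

The CYP3A4 pathway (23% of clearance) falls to 0.07× activity: 0.23 × 0.07 = 0.0161.
The CYP2B6 pathway (40% of clearance) increases to 5.4× activity: 0.4 × 5.4 = 2.16.
Non-CYP routes (37%) are unchanged.
New clearance relative to baseline: 0.0161 + 2.16 + 0.37 = 2.5461.
Net AUC ratio = 1 / 2.5461 = 0.393.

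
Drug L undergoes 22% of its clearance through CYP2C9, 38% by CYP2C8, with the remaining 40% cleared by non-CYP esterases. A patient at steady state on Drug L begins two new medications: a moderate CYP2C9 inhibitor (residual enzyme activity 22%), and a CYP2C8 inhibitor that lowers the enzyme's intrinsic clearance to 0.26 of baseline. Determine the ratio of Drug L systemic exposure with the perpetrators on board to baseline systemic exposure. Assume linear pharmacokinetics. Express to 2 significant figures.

1.8

The CYP2C9 pathway (22% of clearance) falls to 0.22× activity: 0.22 × 0.22 = 0.0484.
The CYP2C8 pathway (38% of clearance) is reduced to 0.26× activity: 0.38 × 0.26 = 0.0988.
The remaining 40% of clearance is unaffected.
Relative clearance = 0.0484 + 0.0988 + 0.4 = 0.5472.
Systemic exposure ∝ 1/CL: fold-change = 1 / 0.5472 = 1.8.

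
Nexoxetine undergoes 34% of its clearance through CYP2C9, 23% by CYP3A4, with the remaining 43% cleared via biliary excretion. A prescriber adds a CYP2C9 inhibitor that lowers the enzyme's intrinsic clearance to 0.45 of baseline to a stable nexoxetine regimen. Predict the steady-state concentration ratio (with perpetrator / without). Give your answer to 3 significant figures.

1.23

The CYP2C9 pathway (34% of clearance) drops to 0.45× activity: 0.34 × 0.45 = 0.153.
CYP3A4 (23%) and the residual 43% are unaffected.
CL_new/CL_old = 0.153 + 0.23 + 0.43 = 0.813.
Since steady-state concentration ∝ 1/CL, the ratio is 1 / 0.813 = 1.23.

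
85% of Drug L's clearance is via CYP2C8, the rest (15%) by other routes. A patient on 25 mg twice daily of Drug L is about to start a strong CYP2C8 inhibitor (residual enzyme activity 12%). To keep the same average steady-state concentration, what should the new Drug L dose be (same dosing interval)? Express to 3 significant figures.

6.30 mg

The CYP2C8 pathway (85% of clearance) falls to 0.12× activity: 0.85 × 0.12 = 0.102.
Non-CYP routes (15%) are unchanged.
New clearance relative to baseline: 0.102 + 0.15 = 0.252.
Exposure is unchanged when dose changes in proportion to clearance. New dose = 25 mg × 0.252 = 6.30 mg.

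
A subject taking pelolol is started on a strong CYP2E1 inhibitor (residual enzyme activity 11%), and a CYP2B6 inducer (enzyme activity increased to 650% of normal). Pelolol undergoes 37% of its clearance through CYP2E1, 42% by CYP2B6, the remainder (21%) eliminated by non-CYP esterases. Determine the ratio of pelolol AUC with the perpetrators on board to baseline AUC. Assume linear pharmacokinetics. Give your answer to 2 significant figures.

0.34

The CYP2E1 pathway (37% of clearance) drops to 0.11× activity: 0.37 × 0.11 = 0.0407.
The CYP2B6 pathway (42% of clearance) rises to 6.5× activity: 0.42 × 6.5 = 2.73.
Non-CYP routes (21%) are unchanged.
New clearance relative to baseline: 0.0407 + 2.73 + 0.21 = 2.9807.
Because AUC varies inversely with clearance, the combined effect is 1 / 2.9807 = 0.34.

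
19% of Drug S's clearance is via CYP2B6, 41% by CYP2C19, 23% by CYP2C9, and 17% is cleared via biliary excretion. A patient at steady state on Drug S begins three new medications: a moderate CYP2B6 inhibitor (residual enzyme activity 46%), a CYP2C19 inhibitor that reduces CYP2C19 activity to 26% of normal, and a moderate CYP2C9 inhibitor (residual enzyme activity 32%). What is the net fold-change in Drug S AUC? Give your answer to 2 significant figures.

CYP2B6: 0.19 × 0.46 = 0.0874
CYP2C19: 0.41 × 0.26 = 0.1066
CYP2C9: 0.23 × 0.32 = 0.0736
Other: 0.17 (unchanged)
CL_new/CL_old = 0.0874 + 0.1066 + 0.0736 + 0.17 = 0.4376.
Net AUC ratio = 1 / 0.4376 = 2.3.

2.3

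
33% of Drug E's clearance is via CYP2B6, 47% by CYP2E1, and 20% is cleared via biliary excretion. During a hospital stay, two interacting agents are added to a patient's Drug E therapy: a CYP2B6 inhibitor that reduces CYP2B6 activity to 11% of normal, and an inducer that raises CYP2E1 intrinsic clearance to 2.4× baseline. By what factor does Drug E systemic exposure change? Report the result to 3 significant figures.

CYP2B6: 0.33 × 0.11 = 0.0363
CYP2E1: 0.47 × 2.4 = 1.128
Other: 0.2 (unchanged)
Relative clearance = 0.0363 + 1.128 + 0.2 = 1.3643.
Net systemic exposure ratio = 1 / 1.3643 = 0.733.

0.733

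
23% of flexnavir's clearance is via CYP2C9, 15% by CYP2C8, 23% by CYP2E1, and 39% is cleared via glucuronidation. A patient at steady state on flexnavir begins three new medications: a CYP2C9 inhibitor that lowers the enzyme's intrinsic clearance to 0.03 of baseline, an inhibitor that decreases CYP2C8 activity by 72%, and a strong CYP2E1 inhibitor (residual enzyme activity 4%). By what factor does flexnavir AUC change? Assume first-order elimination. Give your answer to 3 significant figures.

2.23

The CYP2C9 pathway (23% of clearance) is reduced to 0.03× activity: 0.23 × 0.03 = 0.0069.
The CYP2C8 pathway (15% of clearance) falls to 0.28× activity: 0.15 × 0.28 = 0.042.
The CYP2E1 pathway (23% of clearance) is reduced to 0.04× activity: 0.23 × 0.04 = 0.0092.
The remaining 39% of clearance is unaffected.
Relative clearance = 0.0069 + 0.042 + 0.0092 + 0.39 = 0.4481.
AUC ∝ 1/CL: fold-change = 1 / 0.4481 = 2.23.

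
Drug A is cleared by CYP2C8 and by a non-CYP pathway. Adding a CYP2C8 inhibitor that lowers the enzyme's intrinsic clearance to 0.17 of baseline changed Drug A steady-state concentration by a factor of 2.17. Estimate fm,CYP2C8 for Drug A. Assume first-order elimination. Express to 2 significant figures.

Call the CYP2C8 fraction fm. After the interaction, CL_new/CL_old = fm × 0.17 + (1 − fm).
Steady-state concentration ratio = 1 / (new CL fraction), so new CL fraction = 1 / 2.17 = 0.4608.
fm × 0.17 + 1 − fm = 0.4608  ⇒  fm × (0.17 − 1) = −0.5392  ⇒  fm = 0.65.

0.65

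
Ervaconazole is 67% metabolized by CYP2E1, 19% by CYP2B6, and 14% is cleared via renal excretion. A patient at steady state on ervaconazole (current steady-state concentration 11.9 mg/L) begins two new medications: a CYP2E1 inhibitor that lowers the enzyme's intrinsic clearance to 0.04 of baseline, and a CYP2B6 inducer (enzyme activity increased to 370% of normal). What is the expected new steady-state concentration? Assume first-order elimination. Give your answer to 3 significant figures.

13.7 mg/L

The CYP2E1 pathway (67% of clearance) is reduced to 0.04× activity: 0.67 × 0.04 = 0.0268.
The CYP2B6 pathway (19% of clearance) increases to 3.7× activity: 0.19 × 3.7 = 0.703.
Non-CYP routes (14%) are unchanged.
CL_new/CL_old = 0.0268 + 0.703 + 0.14 = 0.8698.
New steady-state concentration = 11.9 / 0.8698 = 13.7 mg/L (concentration scales inversely with clearance).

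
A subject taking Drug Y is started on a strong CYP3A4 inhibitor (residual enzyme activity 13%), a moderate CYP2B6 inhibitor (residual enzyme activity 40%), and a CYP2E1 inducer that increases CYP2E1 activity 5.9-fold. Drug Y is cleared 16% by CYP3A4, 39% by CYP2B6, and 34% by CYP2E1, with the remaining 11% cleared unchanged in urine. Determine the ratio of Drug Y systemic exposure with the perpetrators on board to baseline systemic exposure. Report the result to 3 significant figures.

0.436

The CYP3A4 pathway (16% of clearance) falls to 0.13× activity: 0.16 × 0.13 = 0.0208.
The CYP2B6 pathway (39% of clearance) drops to 0.4× activity: 0.39 × 0.4 = 0.156.
The CYP2E1 pathway (34% of clearance) rises to 5.9× activity: 0.34 × 5.9 = 2.006.
Non-CYP routes (11%) are unchanged.
New clearance relative to baseline: 0.0208 + 0.156 + 2.006 + 0.11 = 2.2928.
Systemic exposure ∝ 1/CL: fold-change = 1 / 2.2928 = 0.436.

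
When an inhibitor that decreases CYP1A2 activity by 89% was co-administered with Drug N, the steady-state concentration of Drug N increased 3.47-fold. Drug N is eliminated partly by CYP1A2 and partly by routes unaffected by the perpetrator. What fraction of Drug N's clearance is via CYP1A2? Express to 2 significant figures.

0.80

Let x = fm,CYP1A2. Because steady-state concentration ∝ 1/CL, relative clearance fell to 1/3.47 = 0.2882.
Only the CYP1A2 route changed, so 0.2882 = x·0.11 + (1 − x), giving x = 0.80.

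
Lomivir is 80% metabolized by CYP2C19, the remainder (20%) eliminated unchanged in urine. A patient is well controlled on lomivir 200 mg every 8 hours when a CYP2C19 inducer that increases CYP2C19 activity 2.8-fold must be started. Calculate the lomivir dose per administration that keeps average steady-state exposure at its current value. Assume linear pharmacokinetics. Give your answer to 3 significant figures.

CYP2C19: 0.8 × 2.8 = 2.24
Other: 0.2 (unchanged)
CL_new/CL_old = 2.24 + 0.2 = 2.44.
Exposure is unchanged when dose changes in proportion to clearance. New dose = 200 mg × 2.44 = 488 mg.

488 mg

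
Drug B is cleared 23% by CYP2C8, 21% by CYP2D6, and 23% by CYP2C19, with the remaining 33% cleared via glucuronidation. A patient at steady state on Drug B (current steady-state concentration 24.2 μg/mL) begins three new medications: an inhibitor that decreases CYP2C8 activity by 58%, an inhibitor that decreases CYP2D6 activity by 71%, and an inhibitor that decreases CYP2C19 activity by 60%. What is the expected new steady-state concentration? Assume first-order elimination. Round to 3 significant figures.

41.8 μg/mL

The CYP2C8 pathway (23% of clearance) is reduced to 0.42× activity: 0.23 × 0.42 = 0.0966.
The CYP2D6 pathway (21% of clearance) drops to 0.29× activity: 0.21 × 0.29 = 0.0609.
The CYP2C19 pathway (23% of clearance) is reduced to 0.4× activity: 0.23 × 0.4 = 0.092.
Non-CYP routes (33%) are unchanged.
CL_new/CL_old = 0.0966 + 0.0609 + 0.092 + 0.33 = 0.5795.
Steady-state concentration ∝ 1/CL: new value = 24.2 / 0.5795 = 41.8 μg/mL.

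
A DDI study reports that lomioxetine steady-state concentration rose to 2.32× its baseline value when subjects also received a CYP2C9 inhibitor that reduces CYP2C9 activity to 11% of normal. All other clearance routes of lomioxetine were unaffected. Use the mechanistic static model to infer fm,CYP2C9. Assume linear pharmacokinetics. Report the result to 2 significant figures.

CL'/CL = 1 / 2.32 = 0.431
0.11·fm + (1 − fm) = 0.431
fm = (0.431 − 1) / (0.11 − 1) = 0.64

0.64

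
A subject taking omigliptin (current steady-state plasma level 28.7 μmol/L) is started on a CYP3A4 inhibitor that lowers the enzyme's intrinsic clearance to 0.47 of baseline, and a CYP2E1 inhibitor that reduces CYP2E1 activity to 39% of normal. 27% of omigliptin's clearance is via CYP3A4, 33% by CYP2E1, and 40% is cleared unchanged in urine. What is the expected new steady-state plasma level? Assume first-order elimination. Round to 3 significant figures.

The CYP3A4 pathway (27% of clearance) drops to 0.47× activity: 0.27 × 0.47 = 0.1269.
The CYP2E1 pathway (33% of clearance) falls to 0.39× activity: 0.33 × 0.39 = 0.1287.
The remaining 40% of clearance is unaffected.
New clearance relative to baseline: 0.1269 + 0.1287 + 0.4 = 0.6556.
Steady-state plasma level ∝ 1/CL: new value = 28.7 / 0.6556 = 43.8 μmol/L.

43.8 μmol/L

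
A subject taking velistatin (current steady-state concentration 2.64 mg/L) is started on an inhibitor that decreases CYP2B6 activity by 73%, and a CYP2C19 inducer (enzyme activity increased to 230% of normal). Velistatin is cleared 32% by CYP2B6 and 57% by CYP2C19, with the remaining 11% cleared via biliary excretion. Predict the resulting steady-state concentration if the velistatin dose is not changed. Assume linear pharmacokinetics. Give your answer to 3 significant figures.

The CYP2B6 pathway (32% of clearance) is reduced to 0.27× activity: 0.32 × 0.27 = 0.0864.
The CYP2C19 pathway (57% of clearance) increases to 2.3× activity: 0.57 × 2.3 = 1.311.
Non-CYP routes (11%) are unchanged.
Relative clearance = 0.0864 + 1.311 + 0.11 = 1.5074.
Steady-state concentration ∝ 1/CL: new value = 2.64 / 1.5074 = 1.75 mg/L.

1.75 mg/L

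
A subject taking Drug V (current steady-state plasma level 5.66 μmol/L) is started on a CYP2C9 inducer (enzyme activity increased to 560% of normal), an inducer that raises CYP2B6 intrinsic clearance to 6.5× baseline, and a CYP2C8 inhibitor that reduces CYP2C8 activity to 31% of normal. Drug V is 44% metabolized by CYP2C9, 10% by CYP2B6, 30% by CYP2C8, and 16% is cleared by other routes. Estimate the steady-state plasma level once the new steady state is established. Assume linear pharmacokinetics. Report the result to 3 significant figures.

CYP2C9: 0.44 × 5.6 = 2.464
CYP2B6: 0.1 × 6.5 = 0.65
CYP2C8: 0.3 × 0.31 = 0.093
Other: 0.16 (unchanged)
Relative clearance = 2.464 + 0.65 + 0.093 + 0.16 = 3.367.
New steady-state plasma level = 5.66 / 3.367 = 1.68 μmol/L (concentration scales inversely with clearance).

1.68 μmol/L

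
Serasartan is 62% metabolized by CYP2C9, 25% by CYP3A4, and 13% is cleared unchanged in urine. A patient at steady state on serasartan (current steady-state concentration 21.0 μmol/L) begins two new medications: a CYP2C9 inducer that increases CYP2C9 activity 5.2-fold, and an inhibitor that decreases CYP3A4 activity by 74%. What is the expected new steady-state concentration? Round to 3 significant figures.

6.14 μmol/L

The CYP2C9 pathway (62% of clearance) is boosted to 5.2× activity: 0.62 × 5.2 = 3.224.
The CYP3A4 pathway (25% of clearance) is reduced to 0.26× activity: 0.25 × 0.26 = 0.065.
The remaining 13% of clearance is unaffected.
New clearance relative to baseline: 3.224 + 0.065 + 0.13 = 3.419.
Steady-state concentration ∝ 1/CL: new value = 21.0 / 3.419 = 6.14 μmol/L.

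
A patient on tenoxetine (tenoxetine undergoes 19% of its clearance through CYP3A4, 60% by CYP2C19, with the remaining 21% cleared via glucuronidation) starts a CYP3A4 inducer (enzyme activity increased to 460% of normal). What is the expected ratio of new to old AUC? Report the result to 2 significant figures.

The CYP3A4 pathway (19% of clearance) is boosted to 4.6× activity: 0.19 × 4.6 = 0.874.
CYP2C19 (60%) and the residual 21% are unaffected.
CL_new/CL_old = 0.874 + 0.6 + 0.21 = 1.684.
Since AUC ∝ 1/CL, the ratio is 1 / 1.684 = 0.59.

0.59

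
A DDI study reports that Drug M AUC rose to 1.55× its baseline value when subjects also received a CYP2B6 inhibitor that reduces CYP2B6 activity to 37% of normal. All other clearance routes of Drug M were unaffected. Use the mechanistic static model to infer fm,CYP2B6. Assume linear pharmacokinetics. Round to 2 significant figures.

Write x for the fraction cleared via CYP2B6. The observed AUC change means clearance fell to 1/1.55 = 0.6452 of baseline.
Only the CYP2B6 route changed, so 0.6452 = x·0.37 + (1 − x), giving x = 0.56.

0.56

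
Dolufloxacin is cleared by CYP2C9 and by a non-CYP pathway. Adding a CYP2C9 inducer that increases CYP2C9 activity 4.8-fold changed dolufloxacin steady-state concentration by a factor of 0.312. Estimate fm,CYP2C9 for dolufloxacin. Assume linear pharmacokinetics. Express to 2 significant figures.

0.58

Write x for the fraction cleared via CYP2C9. The observed steady-state concentration change means clearance rose to 1/0.312 = 3.205 of baseline.
Only the CYP2C9 route changed, so 3.205 = x·4.8 + (1 − x), giving x = 0.58.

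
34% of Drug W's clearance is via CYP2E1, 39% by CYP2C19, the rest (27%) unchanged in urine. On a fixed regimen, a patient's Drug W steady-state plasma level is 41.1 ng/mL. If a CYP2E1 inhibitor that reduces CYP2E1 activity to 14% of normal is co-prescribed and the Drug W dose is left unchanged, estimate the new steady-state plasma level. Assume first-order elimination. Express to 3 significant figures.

58.1 ng/mL

CYP2E1: 0.34 × 0.14 = 0.0476
CYP2C19: 0.39 (unchanged)
Other: 0.27 (unchanged)
Relative clearance = 0.0476 + 0.39 + 0.27 = 0.7076.
Steady-state plasma level ∝ 1/CL, so new value = 41.1 / 0.7076 = 58.1 ng/mL.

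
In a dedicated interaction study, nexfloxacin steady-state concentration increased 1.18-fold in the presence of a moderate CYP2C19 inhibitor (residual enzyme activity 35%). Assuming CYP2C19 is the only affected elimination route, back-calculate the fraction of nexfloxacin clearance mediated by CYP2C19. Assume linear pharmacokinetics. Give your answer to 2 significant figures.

Let fm be the CYP2C19 fraction. New clearance relative to baseline = fm × 0.35 + (1 − fm).
Steady-state concentration ratio = 1 / (new CL fraction), so new CL fraction = 1 / 1.18 = 0.8475.
fm × 0.35 + 1 − fm = 0.8475  ⇒  fm × (0.35 − 1) = −0.1525  ⇒  fm = 0.23.

0.23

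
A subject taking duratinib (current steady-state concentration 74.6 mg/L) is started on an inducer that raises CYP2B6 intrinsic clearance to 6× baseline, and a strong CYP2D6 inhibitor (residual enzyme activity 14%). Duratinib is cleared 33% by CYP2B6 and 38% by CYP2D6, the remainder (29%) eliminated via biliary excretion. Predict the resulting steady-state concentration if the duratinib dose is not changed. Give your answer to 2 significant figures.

The CYP2B6 pathway (33% of clearance) rises to 6× activity: 0.33 × 6 = 1.98.
The CYP2D6 pathway (38% of clearance) drops to 0.14× activity: 0.38 × 0.14 = 0.0532.
Non-CYP routes (29%) are unchanged.
Relative clearance = 1.98 + 0.0532 + 0.29 = 2.3232.
Steady-state concentration ∝ 1/CL: new value = 74.6 / 2.3232 = 32 mg/L.

32 mg/L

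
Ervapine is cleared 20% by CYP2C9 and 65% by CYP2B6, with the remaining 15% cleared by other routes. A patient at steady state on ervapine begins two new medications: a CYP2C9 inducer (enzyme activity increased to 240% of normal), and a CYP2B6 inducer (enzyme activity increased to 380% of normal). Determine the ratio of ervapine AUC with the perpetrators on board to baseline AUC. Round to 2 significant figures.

0.32

CYP2C9: 0.2 × 2.4 = 0.48
CYP2B6: 0.65 × 3.8 = 2.47
Other: 0.15 (unchanged)
New clearance relative to baseline: 0.48 + 2.47 + 0.15 = 3.1.
Net AUC ratio = 1 / 3.1 = 0.32.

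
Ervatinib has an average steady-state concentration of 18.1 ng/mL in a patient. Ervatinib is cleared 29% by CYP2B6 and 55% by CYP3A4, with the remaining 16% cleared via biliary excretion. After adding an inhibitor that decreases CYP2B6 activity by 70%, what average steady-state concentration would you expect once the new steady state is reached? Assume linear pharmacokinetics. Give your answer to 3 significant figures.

22.7 ng/mL

The CYP2B6 pathway (29% of clearance) falls to 0.3× activity: 0.29 × 0.3 = 0.087.
CYP3A4 (55%) and the residual 16% are unaffected.
CL_new/CL_old = 0.087 + 0.55 + 0.16 = 0.797.
New average steady-state concentration = baseline ÷ relative clearance = 18.1 / 0.797 = 22.7 ng/mL.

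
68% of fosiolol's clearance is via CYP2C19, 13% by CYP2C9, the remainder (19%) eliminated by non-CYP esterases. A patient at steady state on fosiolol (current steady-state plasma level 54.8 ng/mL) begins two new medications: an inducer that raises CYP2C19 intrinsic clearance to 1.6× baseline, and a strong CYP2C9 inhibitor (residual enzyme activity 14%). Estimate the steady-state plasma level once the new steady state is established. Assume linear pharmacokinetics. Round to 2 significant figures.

CYP2C19: 0.68 × 1.6 = 1.088
CYP2C9: 0.13 × 0.14 = 0.0182
Other: 0.19 (unchanged)
New clearance relative to baseline: 1.088 + 0.0182 + 0.19 = 1.2962.
Dividing the baseline by the relative clearance: 54.8 / 1.2962 = 42 ng/mL.

42 ng/mL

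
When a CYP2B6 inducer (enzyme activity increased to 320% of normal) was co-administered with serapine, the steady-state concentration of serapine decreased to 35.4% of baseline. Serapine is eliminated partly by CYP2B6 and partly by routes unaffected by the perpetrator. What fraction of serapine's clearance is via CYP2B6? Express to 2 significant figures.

0.83

Let x = fm,CYP2B6. Because steady-state concentration ∝ 1/CL, relative clearance rose to 1/0.354 = 2.825.
Only the CYP2B6 route changed, so 2.825 = x·3.2 + (1 − x), giving x = 0.83.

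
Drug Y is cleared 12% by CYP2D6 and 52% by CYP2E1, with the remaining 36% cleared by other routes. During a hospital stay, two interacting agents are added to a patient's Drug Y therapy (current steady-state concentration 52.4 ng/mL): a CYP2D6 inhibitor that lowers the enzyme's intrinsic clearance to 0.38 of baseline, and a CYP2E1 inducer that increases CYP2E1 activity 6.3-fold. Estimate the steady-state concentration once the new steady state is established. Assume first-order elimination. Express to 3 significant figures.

The CYP2D6 pathway (12% of clearance) drops to 0.38× activity: 0.12 × 0.38 = 0.0456.
The CYP2E1 pathway (52% of clearance) increases to 6.3× activity: 0.52 × 6.3 = 3.276.
Non-CYP routes (36%) are unchanged.
Relative clearance = 0.0456 + 3.276 + 0.36 = 3.6816.
Steady-state concentration ∝ 1/CL: new value = 52.4 / 3.6816 = 14.2 ng/mL.

14.2 ng/mL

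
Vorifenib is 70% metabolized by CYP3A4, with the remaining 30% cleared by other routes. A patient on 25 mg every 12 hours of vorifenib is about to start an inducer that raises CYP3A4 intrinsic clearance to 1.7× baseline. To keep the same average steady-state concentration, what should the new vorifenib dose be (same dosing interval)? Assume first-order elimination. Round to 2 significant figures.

The CYP3A4 pathway (70% of clearance) is boosted to 1.7× activity: 0.7 × 1.7 = 1.19.
Non-CYP routes (30%) are unchanged.
CL_new/CL_old = 1.19 + 0.3 = 1.49.
To maintain the same steady-state level, dose must scale with clearance: new dose = 25 × 1.49 = 37 mg.

37 mg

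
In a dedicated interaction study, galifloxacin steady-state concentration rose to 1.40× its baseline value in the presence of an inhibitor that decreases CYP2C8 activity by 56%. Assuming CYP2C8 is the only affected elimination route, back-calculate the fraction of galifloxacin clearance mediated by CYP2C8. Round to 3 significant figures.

Let fm be the CYP2C8 fraction. New clearance relative to baseline = fm × 0.44 + (1 − fm).
Steady-state concentration ratio = 1 / (new CL fraction), so new CL fraction = 1 / 1.40 = 0.7143.
fm × 0.44 + 1 − fm = 0.7143  ⇒  fm × (0.44 − 1) = −0.2857  ⇒  fm = 0.510.

0.510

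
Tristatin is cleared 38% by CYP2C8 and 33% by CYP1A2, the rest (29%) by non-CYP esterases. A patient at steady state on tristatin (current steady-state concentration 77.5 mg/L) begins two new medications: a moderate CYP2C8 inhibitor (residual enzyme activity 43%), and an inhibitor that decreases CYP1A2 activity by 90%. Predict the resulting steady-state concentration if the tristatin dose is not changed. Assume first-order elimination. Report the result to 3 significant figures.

The CYP2C8 pathway (38% of clearance) falls to 0.43× activity: 0.38 × 0.43 = 0.1634.
The CYP1A2 pathway (33% of clearance) is reduced to 0.1× activity: 0.33 × 0.1 = 0.033.
The remaining 29% of clearance is unaffected.
Relative clearance = 0.1634 + 0.033 + 0.29 = 0.4864.
Dividing the baseline by the relative clearance: 77.5 / 0.4864 = 159 mg/L.

159 mg/L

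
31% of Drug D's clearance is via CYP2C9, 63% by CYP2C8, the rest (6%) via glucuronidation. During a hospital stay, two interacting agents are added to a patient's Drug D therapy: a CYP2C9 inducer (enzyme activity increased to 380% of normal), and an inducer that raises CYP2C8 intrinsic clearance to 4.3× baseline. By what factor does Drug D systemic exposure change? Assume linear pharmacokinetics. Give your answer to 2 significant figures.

The CYP2C9 pathway (31% of clearance) is boosted to 3.8× activity: 0.31 × 3.8 = 1.178.
The CYP2C8 pathway (63% of clearance) is boosted to 4.3× activity: 0.63 × 4.3 = 2.709.
Non-CYP routes (6%) are unchanged.
New clearance relative to baseline: 1.178 + 2.709 + 0.06 = 3.947.
Systemic exposure ∝ 1/CL: fold-change = 1 / 3.947 = 0.25.

0.25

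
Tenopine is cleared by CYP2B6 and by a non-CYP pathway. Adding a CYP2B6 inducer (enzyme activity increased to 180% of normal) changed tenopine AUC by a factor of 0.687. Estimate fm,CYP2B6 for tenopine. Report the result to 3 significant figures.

Let x = fm,CYP2B6. Because AUC ∝ 1/CL, relative clearance rose to 1/0.687 = 1.456.
Only the CYP2B6 route changed, so 1.456 = x·1.8 + (1 − x), giving x = 0.570.

0.570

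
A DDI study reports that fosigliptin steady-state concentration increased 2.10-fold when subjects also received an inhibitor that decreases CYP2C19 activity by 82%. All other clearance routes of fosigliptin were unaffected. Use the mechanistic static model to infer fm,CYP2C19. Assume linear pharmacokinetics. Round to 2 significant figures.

Write x for the fraction cleared via CYP2C19. The observed steady-state concentration change means clearance fell to 1/2.10 = 0.4762 of baseline.
Only the CYP2C19 route changed, so 0.4762 = x·0.18 + (1 − x), giving x = 0.64.

0.64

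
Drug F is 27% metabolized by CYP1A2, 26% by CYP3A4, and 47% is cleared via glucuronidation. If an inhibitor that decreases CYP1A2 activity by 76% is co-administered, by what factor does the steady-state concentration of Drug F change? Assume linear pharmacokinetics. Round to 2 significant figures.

1.3

The CYP1A2 pathway (27% of clearance) falls to 0.24× activity: 0.27 × 0.24 = 0.0648.
CYP3A4 (26%) and the residual 47% are unaffected.
New clearance relative to baseline: 0.0648 + 0.26 + 0.47 = 0.7948.
Since steady-state concentration ∝ 1/CL, the ratio is 1 / 0.7948 = 1.3.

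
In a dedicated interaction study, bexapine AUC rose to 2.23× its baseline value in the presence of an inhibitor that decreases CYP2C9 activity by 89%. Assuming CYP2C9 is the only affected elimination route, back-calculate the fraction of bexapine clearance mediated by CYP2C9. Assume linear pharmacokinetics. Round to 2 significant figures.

0.62

Let x = fm,CYP2C9. Because AUC ∝ 1/CL, relative clearance fell to 1/2.23 = 0.4484.
Only the CYP2C9 route changed, so 0.4484 = x·0.11 + (1 − x), giving x = 0.62.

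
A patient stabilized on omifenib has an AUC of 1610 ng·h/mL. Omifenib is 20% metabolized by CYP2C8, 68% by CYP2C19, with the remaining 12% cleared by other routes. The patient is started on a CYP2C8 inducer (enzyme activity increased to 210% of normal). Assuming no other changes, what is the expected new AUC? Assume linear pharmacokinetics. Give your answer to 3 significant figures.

The CYP2C8 pathway (20% of clearance) is boosted to 2.1× activity: 0.2 × 2.1 = 0.42.
CYP2C19 (68%) and the residual 12% are unaffected.
New clearance relative to baseline: 0.42 + 0.68 + 0.12 = 1.22.
New AUC = baseline ÷ relative clearance = 1610 / 1.22 = 1.32 × 10³ ng·h/mL.

1.32 × 10³ ng·h/mL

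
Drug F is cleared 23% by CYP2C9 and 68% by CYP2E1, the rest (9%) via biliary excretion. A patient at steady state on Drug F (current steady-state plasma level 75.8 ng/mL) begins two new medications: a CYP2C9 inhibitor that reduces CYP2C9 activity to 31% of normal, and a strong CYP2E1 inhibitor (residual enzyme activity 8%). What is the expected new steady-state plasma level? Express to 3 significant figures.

The CYP2C9 pathway (23% of clearance) falls to 0.31× activity: 0.23 × 0.31 = 0.0713.
The CYP2E1 pathway (68% of clearance) drops to 0.08× activity: 0.68 × 0.08 = 0.0544.
The remaining 9% of clearance is unaffected.
New clearance relative to baseline: 0.0713 + 0.0544 + 0.09 = 0.2157.
Steady-state plasma level ∝ 1/CL: new value = 75.8 / 0.2157 = 351 ng/mL.

351 ng/mL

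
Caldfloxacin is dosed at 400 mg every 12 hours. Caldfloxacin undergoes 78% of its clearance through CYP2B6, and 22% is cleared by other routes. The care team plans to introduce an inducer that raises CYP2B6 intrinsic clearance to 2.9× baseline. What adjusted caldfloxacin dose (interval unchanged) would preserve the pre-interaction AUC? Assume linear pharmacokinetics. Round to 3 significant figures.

CYP2B6: 0.78 × 2.9 = 2.262
Other: 0.22 (unchanged)
New clearance relative to baseline: 2.262 + 0.22 = 2.482.
Css,avg = (dose rate)/CL, so holding Css fixed requires dose ∝ CL: 400 × 2.482 = 993 mg.

993 mg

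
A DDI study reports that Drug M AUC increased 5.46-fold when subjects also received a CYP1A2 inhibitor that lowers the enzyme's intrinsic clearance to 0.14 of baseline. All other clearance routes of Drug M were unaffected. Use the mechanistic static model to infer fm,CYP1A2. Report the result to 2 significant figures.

0.95

CL'/CL = 1 / 5.46 = 0.1832
0.14·fm + (1 − fm) = 0.1832
fm = (0.1832 − 1) / (0.14 − 1) = 0.95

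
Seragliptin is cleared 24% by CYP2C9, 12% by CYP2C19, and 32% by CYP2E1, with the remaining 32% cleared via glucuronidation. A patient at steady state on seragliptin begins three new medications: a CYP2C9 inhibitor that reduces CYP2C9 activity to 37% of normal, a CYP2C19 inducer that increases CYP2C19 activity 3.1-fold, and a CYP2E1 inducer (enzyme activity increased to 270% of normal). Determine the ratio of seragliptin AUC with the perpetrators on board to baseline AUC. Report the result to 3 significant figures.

CYP2C9: 0.24 × 0.37 = 0.0888
CYP2C19: 0.12 × 3.1 = 0.372
CYP2E1: 0.32 × 2.7 = 0.864
Other: 0.32 (unchanged)
New clearance relative to baseline: 0.0888 + 0.372 + 0.864 + 0.32 = 1.6448.
AUC ∝ 1/CL: fold-change = 1 / 1.6448 = 0.608.

0.608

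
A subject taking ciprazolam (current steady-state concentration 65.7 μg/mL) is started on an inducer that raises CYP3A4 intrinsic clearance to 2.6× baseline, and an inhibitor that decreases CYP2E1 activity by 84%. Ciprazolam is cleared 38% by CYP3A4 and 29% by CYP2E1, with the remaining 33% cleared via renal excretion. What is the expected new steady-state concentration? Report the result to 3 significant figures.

48.2 μg/mL

CYP3A4: 0.38 × 2.6 = 0.988
CYP2E1: 0.29 × 0.16 = 0.0464
Other: 0.33 (unchanged)
New clearance relative to baseline: 0.988 + 0.0464 + 0.33 = 1.3644.
Steady-state concentration ∝ 1/CL: new value = 65.7 / 1.3644 = 48.2 μg/mL.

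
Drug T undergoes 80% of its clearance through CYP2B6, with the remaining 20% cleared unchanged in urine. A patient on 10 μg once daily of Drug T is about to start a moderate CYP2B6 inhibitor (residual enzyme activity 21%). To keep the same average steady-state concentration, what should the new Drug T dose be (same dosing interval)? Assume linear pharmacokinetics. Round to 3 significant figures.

3.68 μg

CYP2B6: 0.8 × 0.21 = 0.168
Other: 0.2 (unchanged)
New clearance relative to baseline: 0.168 + 0.2 = 0.368.
To maintain the same steady-state level, dose must scale with clearance: new dose = 10 × 0.368 = 3.68 μg.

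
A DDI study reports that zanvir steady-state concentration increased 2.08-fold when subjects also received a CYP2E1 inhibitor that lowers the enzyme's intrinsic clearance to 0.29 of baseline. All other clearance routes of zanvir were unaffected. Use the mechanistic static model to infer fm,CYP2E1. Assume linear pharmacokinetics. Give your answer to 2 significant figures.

Let x = fm,CYP2E1. Because steady-state concentration ∝ 1/CL, relative clearance fell to 1/2.08 = 0.4808.
Setting x·0.29 + (1 − x) = 0.4808 and solving: x = (0.4808 − 1)/(0.29 − 1) = 0.73.

0.73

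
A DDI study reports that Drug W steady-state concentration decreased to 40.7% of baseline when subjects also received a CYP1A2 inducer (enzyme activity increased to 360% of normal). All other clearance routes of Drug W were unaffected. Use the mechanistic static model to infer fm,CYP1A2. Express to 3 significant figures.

Let fm be the CYP1A2 fraction. New clearance relative to baseline = fm × 3.6 + (1 − fm).
Steady-state concentration ratio = 1 / (new CL fraction), so new CL fraction = 1 / 0.407 = 2.457.
fm × 3.6 + 1 − fm = 2.457  ⇒  fm × (3.6 − 1) = 1.457  ⇒  fm = 0.560.

0.560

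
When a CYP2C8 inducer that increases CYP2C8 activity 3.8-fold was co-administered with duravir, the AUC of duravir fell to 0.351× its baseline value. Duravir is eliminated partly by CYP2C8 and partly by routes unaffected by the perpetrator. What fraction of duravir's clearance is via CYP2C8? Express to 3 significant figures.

0.660

CL'/CL = 1 / 0.351 = 2.849
3.8·fm + (1 − fm) = 2.849
fm = (2.849 − 1) / (3.8 − 1) = 0.660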